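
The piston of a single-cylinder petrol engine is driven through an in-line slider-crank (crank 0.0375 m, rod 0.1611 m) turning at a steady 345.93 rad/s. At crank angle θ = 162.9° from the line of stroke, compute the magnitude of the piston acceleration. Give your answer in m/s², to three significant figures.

3420

ω = 345.9 rad/s
x(θ) = r cosθ + √(L² − r² sin²θ); with ω constant, a = ω²·d²x/dθ².
d²x/dθ² = −r cosθ − r²(cos2θ)/√u − r⁴ sin²2θ/(4u^{3/2}),  u = L² − r² sin²θ = 0.0258316 m².
Substituting r = 0.0375 m, L = 0.1611 m, θ = 162.9°: d²x/dθ² = +0.028568 m.
a = ω²·d²x/dθ² = (345.9)²·(+0.028568) = +3418.7 m/s²;  |a| = 3418.7 m/s².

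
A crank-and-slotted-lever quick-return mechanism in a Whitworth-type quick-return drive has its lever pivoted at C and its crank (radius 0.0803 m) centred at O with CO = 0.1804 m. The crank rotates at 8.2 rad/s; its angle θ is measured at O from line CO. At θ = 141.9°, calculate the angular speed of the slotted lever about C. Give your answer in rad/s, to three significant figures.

ω = 8.2 rad/s
Crank pin A relative to C: A = (d + r cosθ, r sinθ); lever angle φ = atan2(r sinθ, d + r cosθ).
Differentiating tanφ: φ̇ = rω(d cosθ + r)/(d² + r² + 2dr cosθ).
d² + r² + 2dr cosθ = |CA|² = 0.016193 m²;  d cosθ + r = -0.061663 m.
|ω_lever| = |0.0803·8.2·-0.061663| / 0.016193 = 2.5074 rad/s.

2.51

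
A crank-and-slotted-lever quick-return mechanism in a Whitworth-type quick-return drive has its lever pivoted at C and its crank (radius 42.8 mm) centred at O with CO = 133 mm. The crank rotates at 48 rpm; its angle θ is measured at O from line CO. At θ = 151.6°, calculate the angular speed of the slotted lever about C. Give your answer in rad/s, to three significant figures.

ω = 5.027 rad/s (from 48 rpm).
Crank pin A relative to C: A = (d + r cosθ, r sinθ); lever angle φ = atan2(r sinθ, d + r cosθ).
Differentiating tanφ: φ̇ = rω(d cosθ + r)/(d² + r² + 2dr cosθ).
d² + r² + 2dr cosθ = |CA|² = 0.00950622 m²;  d cosθ + r = -0.074193 m.
|ω_lever| = |0.0428·5.027·-0.074193| / 0.00950622 = 1.6791 rad/s.

1.68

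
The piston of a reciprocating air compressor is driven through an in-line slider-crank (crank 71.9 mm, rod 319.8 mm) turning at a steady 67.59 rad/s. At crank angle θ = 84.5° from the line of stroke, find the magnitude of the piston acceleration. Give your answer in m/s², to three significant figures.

ω = 67.59 rad/s
x(θ) = r cosθ + √(L² − r² sin²θ); with ω constant, a = ω²·d²x/dθ².
d²x/dθ² = −r cosθ − r²(cos2θ)/√u − r⁴ sin²2θ/(4u^{3/2}),  u = L² − r² sin²θ = 0.0971499 m².
Substituting r = 0.0719 m, L = 0.3198 m, θ = 84.5°: d²x/dθ² = +0.0093817 m.
a = ω²·d²x/dθ² = (67.59)²·(+0.0093817) = +42.86 m/s²;  |a| = 42.86 m/s².

42.9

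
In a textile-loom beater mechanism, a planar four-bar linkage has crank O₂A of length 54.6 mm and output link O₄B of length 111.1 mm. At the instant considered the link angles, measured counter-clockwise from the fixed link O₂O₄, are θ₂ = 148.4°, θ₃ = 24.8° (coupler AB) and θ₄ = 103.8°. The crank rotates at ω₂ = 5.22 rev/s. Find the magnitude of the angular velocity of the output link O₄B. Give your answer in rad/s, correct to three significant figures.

13.7

ω₂ = 32.8 rad/s (from 5.22 rev/s).
Differentiating the loop-closure r₂e^{iθ₂}+r₃e^{iθ₃}=r₁+r₄e^{iθ₄} gives r₂ω₂e^{iθ₂}+r₃ω₃e^{iθ₃}=r₄ω₄e^{iθ₄}.
Eliminating the other unknown: ω₄ = r₂ω₂ sin(θ₂−θ₃) / [r₄ sin(θ₄−θ₃)].
Numerator sine = +0.83292; denominator sine = +0.98163.
Result = 0.0546·32.8·(+0.83292) / (0.1111·(+0.98163)) = +13.677 rad/s; magnitude 13.677 rad/s.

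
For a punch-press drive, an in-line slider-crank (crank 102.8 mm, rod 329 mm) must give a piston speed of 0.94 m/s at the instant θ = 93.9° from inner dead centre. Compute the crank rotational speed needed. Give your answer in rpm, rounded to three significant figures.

For an in-line slider-crank, |v_piston| = rω|sinθ|·[1 + r cosθ/√(L² − r² sin²θ)].
With r = 0.1028 m, L = 0.329 m, θ = 93.9°: the bracketed kinematic factor |dx/dθ| = 0.10027 m.
ω = v/|dx/dθ| = 0.94/0.10027 = 9.3749 rad/s.
N = 60ω/(2π) = 89.523 rpm.

89.5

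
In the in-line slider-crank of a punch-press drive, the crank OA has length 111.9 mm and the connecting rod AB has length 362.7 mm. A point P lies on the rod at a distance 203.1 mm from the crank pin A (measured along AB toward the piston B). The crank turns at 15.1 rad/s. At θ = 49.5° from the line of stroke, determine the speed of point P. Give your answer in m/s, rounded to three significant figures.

1.51

ω = 15.1 rad/s.  Crank-pin speed |V_A| = rω = 1.6897 m/s, perpendicular to OA.
Rod angle: sinφ = −(r/L) sinθ ⇒ φ = -13.568°; ω_rod = −rω cosθ/√(L²−r²sin²θ) = -3.1124 rad/s.
V_P = V_A + ω_rod × AP, with AP = 0.2031 m along the rod.
Components: V_Px = −rω sinθ − a·ω_rod·sinφ = -1.4331 m/s;  V_Py = rω cosθ + a·ω_rod·cosφ = +0.48288 m/s.
|V_P| = √(V_Px² + V_Py²) = 1.5123 m/s.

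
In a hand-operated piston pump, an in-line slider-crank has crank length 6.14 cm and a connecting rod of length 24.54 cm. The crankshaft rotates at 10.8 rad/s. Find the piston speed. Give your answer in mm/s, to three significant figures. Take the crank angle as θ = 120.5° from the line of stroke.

ω = 10.8 rad/s
For an in-line slider-crank, x = r cosθ + √(L² − r² sin²θ), so v = −rω sinθ·[1 + r cosθ/√(L² − r² sin²θ)].
With r = 0.0614 m, L = 0.2454 m, θ = 120.5°: √(L² − r² sin²θ) = 0.23963 m.
v = −0.0614·10.8·0.86163·[1 + 0.0614·-0.50754/0.23963] = -0.49706 m/s.
|v| = 0.49706 m/s = 497.06 mm/s.

497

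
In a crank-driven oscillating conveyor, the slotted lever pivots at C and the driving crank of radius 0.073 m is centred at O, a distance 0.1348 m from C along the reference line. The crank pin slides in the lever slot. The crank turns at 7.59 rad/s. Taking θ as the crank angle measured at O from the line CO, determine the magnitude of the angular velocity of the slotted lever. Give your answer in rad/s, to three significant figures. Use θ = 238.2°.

0.0830

ω = 7.59 rad/s
Crank pin A relative to C: A = (d + r cosθ, r sinθ); lever angle φ = atan2(r sinθ, d + r cosθ).
Differentiating tanφ: φ̇ = rω(d cosθ + r)/(d² + r² + 2dr cosθ).
d² + r² + 2dr cosθ = |CA|² = 0.0131291 m²;  d cosθ + r = +0.0019664 m.
|ω_lever| = |0.073·7.59·+0.0019664| / 0.0131291 = 0.082983 rad/s.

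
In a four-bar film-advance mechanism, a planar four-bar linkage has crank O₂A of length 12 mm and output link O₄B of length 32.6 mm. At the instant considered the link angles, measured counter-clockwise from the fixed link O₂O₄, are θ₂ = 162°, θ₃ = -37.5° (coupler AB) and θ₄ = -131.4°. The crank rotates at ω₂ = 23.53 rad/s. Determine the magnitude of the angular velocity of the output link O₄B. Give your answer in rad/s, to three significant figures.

2.90

ω₂ = 23.53 rad/s
Differentiating the loop-closure r₂e^{iθ₂}+r₃e^{iθ₃}=r₁+r₄e^{iθ₄} gives r₂ω₂e^{iθ₂}+r₃ω₃e^{iθ₃}=r₄ω₄e^{iθ₄}.
Eliminating the other unknown: ω₄ = r₂ω₂ sin(θ₂−θ₃) / [r₄ sin(θ₄−θ₃)].
Numerator sine = -0.33381; denominator sine = -0.99768.
Result = 0.012·23.53·(-0.33381) / (0.0326·(-0.99768)) = +2.8979 rad/s; magnitude 2.8979 rad/s.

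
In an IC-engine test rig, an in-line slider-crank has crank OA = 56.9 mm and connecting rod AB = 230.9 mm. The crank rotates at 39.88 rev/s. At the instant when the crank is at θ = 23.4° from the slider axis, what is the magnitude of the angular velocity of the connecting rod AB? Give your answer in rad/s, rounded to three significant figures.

56.9

ω = 250.6 rad/s (converted from 39.88 rev/s).
The rod makes angle φ with the slider axis where L sinφ = r sinθ; differentiating, L cosφ·φ̇ = r ω cosθ.
L cosφ = √(L² − r² sin²θ) = 0.22979 m.
|ω_rod| = r ω |cosθ| / √(L² − r² sin²θ) = 0.0569·250.6·0.91775/0.22979 = 56.943 rad/s.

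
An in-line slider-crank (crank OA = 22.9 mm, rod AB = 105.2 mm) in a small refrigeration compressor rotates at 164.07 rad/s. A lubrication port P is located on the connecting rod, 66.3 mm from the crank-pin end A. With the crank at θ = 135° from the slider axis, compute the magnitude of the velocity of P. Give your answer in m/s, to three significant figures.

2.59

ω = 164.1 rad/s.  Crank-pin speed |V_A| = rω = 3.7572 m/s, perpendicular to OA.
Rod angle: sinφ = −(r/L) sinθ ⇒ φ = -8.854°; ω_rod = −rω cosθ/√(L²−r²sin²θ) = +25.559 rad/s.
V_P = V_A + ω_rod × AP, with AP = 0.0663 m along the rod.
Components: V_Px = −rω sinθ − a·ω_rod·sinφ = -2.3959 m/s;  V_Py = rω cosθ + a·ω_rod·cosφ = -0.98239 m/s.
|V_P| = √(V_Px² + V_Py²) = 2.5895 m/s.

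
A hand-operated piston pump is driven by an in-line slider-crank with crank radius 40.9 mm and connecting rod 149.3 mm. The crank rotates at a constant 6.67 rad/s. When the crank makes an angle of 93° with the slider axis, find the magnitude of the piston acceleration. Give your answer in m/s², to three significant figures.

0.611

ω = 6.67 rad/s
x(θ) = r cosθ + √(L² − r² sin²θ); with ω constant, a = ω²·d²x/dθ².
d²x/dθ² = −r cosθ − r²(cos2θ)/√u − r⁴ sin²2θ/(4u^{3/2}),  u = L² − r² sin²θ = 0.0206223 m².
Substituting r = 0.0409 m, L = 0.1493 m, θ = 93°: d²x/dθ² = +0.013723 m.
a = ω²·d²x/dθ² = (6.67)²·(+0.013723) = +0.61052 m/s²;  |a| = 0.61052 m/s².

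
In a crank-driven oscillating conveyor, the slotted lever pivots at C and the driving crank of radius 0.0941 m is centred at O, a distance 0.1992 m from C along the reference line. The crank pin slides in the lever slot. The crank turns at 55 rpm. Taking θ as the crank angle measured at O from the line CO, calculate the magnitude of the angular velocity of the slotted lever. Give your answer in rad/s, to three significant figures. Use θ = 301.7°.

1.58

ω = 5.76 rad/s (from 55 rpm).
Crank pin A relative to C: A = (d + r cosθ, r sinθ); lever angle φ = atan2(r sinθ, d + r cosθ).
Differentiating tanφ: φ̇ = rω(d cosθ + r)/(d² + r² + 2dr cosθ).
d² + r² + 2dr cosθ = |CA|² = 0.0682351 m²;  d cosθ + r = +0.19877 m.
|ω_lever| = |0.0941·5.76·+0.19877| / 0.0682351 = 1.5788 rad/s.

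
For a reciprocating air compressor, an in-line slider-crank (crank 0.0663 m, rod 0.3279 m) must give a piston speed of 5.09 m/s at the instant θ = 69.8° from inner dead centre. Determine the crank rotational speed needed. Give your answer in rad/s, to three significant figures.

For an in-line slider-crank, |v_piston| = rω|sinθ|·[1 + r cosθ/√(L² − r² sin²θ)].
With r = 0.0663 m, L = 0.3279 m, θ = 69.8°: the bracketed kinematic factor |dx/dθ| = 0.066647 m.
ω = v/|dx/dθ| = 5.09/0.066647 = 76.373 rad/s.

76.4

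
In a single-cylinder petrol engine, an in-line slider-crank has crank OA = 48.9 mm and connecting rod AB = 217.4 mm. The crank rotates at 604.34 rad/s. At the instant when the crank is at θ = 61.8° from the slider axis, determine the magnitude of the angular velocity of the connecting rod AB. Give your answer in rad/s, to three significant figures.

ω = 604.3 rad/s
The rod makes angle φ with the slider axis where L sinφ = r sinθ; differentiating, L cosφ·φ̇ = r ω cosθ.
L cosφ = √(L² − r² sin²θ) = 0.21309 m.
|ω_rod| = r ω |cosθ| / √(L² − r² sin²θ) = 0.0489·604.3·0.47255/0.21309 = 65.537 rad/s.

65.5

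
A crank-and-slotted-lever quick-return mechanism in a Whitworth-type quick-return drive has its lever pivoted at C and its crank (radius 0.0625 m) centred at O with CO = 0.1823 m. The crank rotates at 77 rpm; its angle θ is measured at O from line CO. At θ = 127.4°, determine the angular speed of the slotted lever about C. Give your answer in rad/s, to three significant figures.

1.04

ω = 8.063 rad/s (from 77 rpm).
Crank pin A relative to C: A = (d + r cosθ, r sinθ); lever angle φ = atan2(r sinθ, d + r cosθ).
Differentiating tanφ: φ̇ = rω(d cosθ + r)/(d² + r² + 2dr cosθ).
d² + r² + 2dr cosθ = |CA|² = 0.023299 m²;  d cosθ + r = -0.048225 m.
|ω_lever| = |0.0625·8.063·-0.048225| / 0.023299 = 1.0431 rad/s.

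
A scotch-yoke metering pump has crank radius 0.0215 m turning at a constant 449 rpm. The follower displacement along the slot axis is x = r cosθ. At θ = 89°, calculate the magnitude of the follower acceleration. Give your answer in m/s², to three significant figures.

0.830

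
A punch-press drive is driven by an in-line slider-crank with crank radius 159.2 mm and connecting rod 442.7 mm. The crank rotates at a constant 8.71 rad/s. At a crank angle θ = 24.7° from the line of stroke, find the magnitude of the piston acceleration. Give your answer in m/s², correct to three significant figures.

ω = 8.71 rad/s
x(θ) = r cosθ + √(L² − r² sin²θ); with ω constant, a = ω²·d²x/dθ².
d²x/dθ² = −r cosθ − r²(cos2θ)/√u − r⁴ sin²2θ/(4u^{3/2}),  u = L² − r² sin²θ = 0.191558 m².
Substituting r = 0.1592 m, L = 0.4427 m, θ = 24.7°: d²x/dθ² = -0.18342 m.
a = ω²·d²x/dθ² = (8.71)²·(-0.18342) = -13.915 m/s²;  |a| = 13.915 m/s².

13.9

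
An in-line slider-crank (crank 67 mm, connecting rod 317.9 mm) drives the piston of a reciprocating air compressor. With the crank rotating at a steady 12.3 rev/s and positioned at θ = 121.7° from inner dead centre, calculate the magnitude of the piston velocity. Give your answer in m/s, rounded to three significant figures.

3.91

ω = 2π·12.3 = 77.28 rad/s
For an in-line slider-crank, x = r cosθ + √(L² − r² sin²θ), so v = −rω sinθ·[1 + r cosθ/√(L² − r² sin²θ)].
With r = 0.067 m, L = 0.3179 m, θ = 121.7°: √(L² − r² sin²θ) = 0.31275 m.
v = −0.067·77.28·0.85081·[1 + 0.067·-0.52547/0.31275] = -3.9095 m/s.
|v| = 3.9095 m/s.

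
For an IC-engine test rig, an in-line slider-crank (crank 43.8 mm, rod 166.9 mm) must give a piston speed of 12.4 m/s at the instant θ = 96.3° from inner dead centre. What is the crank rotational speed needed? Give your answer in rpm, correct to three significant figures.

2800

For an in-line slider-crank, |v_piston| = rω|sinθ|·[1 + r cosθ/√(L² − r² sin²θ)].
With r = 0.0438 m, L = 0.1669 m, θ = 96.3°: the bracketed kinematic factor |dx/dθ| = 0.042237 m.
ω = v/|dx/dθ| = 12.4/0.042237 = 293.58 rad/s.
N = 60ω/(2π) = 2803.5 rpm.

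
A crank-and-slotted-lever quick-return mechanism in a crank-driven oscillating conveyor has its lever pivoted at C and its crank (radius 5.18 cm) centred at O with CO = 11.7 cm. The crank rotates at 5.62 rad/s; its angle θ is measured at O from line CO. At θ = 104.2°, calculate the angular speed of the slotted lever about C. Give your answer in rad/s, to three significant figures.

ω = 5.62 rad/s
Crank pin A relative to C: A = (d + r cosθ, r sinθ); lever angle φ = atan2(r sinθ, d + r cosθ).
Differentiating tanφ: φ̇ = rω(d cosθ + r)/(d² + r² + 2dr cosθ).
d² + r² + 2dr cosθ = |CA|² = 0.0133988 m²;  d cosθ + r = +0.023099 m.
|ω_lever| = |0.0518·5.62·+0.023099| / 0.0133988 = 0.50187 rad/s.

0.502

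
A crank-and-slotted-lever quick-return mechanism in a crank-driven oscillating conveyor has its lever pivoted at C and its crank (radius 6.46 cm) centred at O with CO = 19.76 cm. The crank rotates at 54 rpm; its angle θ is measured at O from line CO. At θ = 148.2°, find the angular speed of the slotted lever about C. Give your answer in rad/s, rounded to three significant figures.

ω = 5.655 rad/s (from 54 rpm).
Crank pin A relative to C: A = (d + r cosθ, r sinθ); lever angle φ = atan2(r sinθ, d + r cosθ).
Differentiating tanφ: φ̇ = rω(d cosθ + r)/(d² + r² + 2dr cosθ).
d² + r² + 2dr cosθ = |CA|² = 0.0215212 m²;  d cosθ + r = -0.10334 m.
|ω_lever| = |0.0646·5.655·-0.10334| / 0.0215212 = 1.7541 rad/s.

1.75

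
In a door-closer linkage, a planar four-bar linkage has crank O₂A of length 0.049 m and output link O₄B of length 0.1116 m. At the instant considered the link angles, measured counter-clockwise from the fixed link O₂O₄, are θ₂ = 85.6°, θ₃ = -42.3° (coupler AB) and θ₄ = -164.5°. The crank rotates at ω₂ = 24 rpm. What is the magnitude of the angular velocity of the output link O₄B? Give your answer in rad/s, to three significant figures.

ω₂ = 2.513 rad/s (from 24 rpm).
Differentiating the loop-closure r₂e^{iθ₂}+r₃e^{iθ₃}=r₁+r₄e^{iθ₄} gives r₂ω₂e^{iθ₂}+r₃ω₃e^{iθ₃}=r₄ω₄e^{iθ₄}.
Eliminating the other unknown: ω₄ = r₂ω₂ sin(θ₂−θ₃) / [r₄ sin(θ₄−θ₃)].
Numerator sine = +0.78908; denominator sine = -0.84619.
Result = 0.049·2.513·(+0.78908) / (0.1116·(-0.84619)) = -1.029 rad/s; magnitude 1.029 rad/s.

1.03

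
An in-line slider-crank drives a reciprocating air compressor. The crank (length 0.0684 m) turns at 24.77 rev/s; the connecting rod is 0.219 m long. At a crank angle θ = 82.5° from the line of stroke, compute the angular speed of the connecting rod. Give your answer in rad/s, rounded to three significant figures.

6.67

ω = 155.6 rad/s (converted from 24.77 rev/s).
The rod makes angle φ with the slider axis where L sinφ = r sinθ; differentiating, L cosφ·φ̇ = r ω cosθ.
L cosφ = √(L² − r² sin²θ) = 0.20824 m.
|ω_rod| = r ω |cosθ| / √(L² − r² sin²θ) = 0.0684·155.6·0.13053/0.20824 = 6.6727 rad/s.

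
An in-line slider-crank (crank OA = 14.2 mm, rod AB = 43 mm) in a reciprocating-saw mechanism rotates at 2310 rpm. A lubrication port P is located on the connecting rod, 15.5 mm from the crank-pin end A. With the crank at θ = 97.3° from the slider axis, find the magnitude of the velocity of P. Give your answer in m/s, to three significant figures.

ω = 241.9 rad/s.  Crank-pin speed |V_A| = rω = 3.435 m/s, perpendicular to OA.
Rod angle: sinφ = −(r/L) sinθ ⇒ φ = -19.120°; ω_rod = −rω cosθ/√(L²−r²sin²θ) = +10.743 rad/s.
V_P = V_A + ω_rod × AP, with AP = 0.0155 m along the rod.
Components: V_Px = −rω sinθ − a·ω_rod·sinφ = -3.3526 m/s;  V_Py = rω cosθ + a·ω_rod·cosφ = -0.27914 m/s.
|V_P| = √(V_Px² + V_Py²) = 3.3642 m/s.

3.36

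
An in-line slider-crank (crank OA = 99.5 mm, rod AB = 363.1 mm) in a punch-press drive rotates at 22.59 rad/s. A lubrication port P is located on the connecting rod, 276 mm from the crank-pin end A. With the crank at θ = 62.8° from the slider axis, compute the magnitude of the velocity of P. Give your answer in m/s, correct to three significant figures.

2.21

ω = 22.59 rad/s.  Crank-pin speed |V_A| = rω = 2.2477 m/s, perpendicular to OA.
Rod angle: sinφ = −(r/L) sinθ ⇒ φ = -14.107°; ω_rod = −rω cosθ/√(L²−r²sin²θ) = -2.9176 rad/s.
V_P = V_A + ω_rod × AP, with AP = 0.276 m along the rod.
Components: V_Px = −rω sinθ − a·ω_rod·sinφ = -2.1954 m/s;  V_Py = rω cosθ + a·ω_rod·cosφ = +0.24646 m/s.
|V_P| = √(V_Px² + V_Py²) = 2.2092 m/s.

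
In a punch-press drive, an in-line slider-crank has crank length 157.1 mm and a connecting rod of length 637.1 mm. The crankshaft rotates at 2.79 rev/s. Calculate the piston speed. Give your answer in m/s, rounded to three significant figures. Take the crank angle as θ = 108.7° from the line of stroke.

2.40

ω = 2π·2.79 = 17.53 rad/s
For an in-line slider-crank, x = r cosθ + √(L² − r² sin²θ), so v = −rω sinθ·[1 + r cosθ/√(L² − r² sin²θ)].
With r = 0.1571 m, L = 0.6371 m, θ = 108.7°: √(L² − r² sin²θ) = 0.61948 m.
v = −0.1571·17.53·0.94721·[1 + 0.1571·-0.32061/0.61948] = -2.3965 m/s.
|v| = 2.3965 m/s.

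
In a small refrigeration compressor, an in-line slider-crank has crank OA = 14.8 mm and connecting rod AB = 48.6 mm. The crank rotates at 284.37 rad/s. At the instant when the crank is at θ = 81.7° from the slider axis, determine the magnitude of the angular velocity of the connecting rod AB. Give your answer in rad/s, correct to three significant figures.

13.1

ω = 284.4 rad/s
The rod makes angle φ with the slider axis where L sinφ = r sinθ; differentiating, L cosφ·φ̇ = r ω cosθ.
L cosφ = √(L² − r² sin²θ) = 0.046341 m.
|ω_rod| = r ω |cosθ| / √(L² − r² sin²θ) = 0.0148·284.4·0.14436/0.046341 = 13.11 rad/s.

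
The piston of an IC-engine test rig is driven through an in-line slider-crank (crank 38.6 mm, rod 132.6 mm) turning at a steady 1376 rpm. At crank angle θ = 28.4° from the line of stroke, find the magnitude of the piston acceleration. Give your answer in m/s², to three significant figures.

ω = 2π·1376/60 = 144.1 rad/s
x(θ) = r cosθ + √(L² − r² sin²θ); with ω constant, a = ω²·d²x/dθ².
d²x/dθ² = −r cosθ − r²(cos2θ)/√u − r⁴ sin²2θ/(4u^{3/2}),  u = L² − r² sin²θ = 0.0172457 m².
Substituting r = 0.0386 m, L = 0.1326 m, θ = 28.4°: d²x/dθ² = -0.040339 m.
a = ω²·d²x/dθ² = (144.1)²·(-0.040339) = -837.56 m/s²;  |a| = 837.56 m/s².

838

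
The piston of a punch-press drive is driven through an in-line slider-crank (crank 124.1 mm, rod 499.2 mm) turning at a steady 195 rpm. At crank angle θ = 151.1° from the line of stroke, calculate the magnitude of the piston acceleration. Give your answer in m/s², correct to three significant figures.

38.3

ω = 2π·195/60 = 20.42 rad/s
x(θ) = r cosθ + √(L² − r² sin²θ); with ω constant, a = ω²·d²x/dθ².
d²x/dθ² = −r cosθ − r²(cos2θ)/√u − r⁴ sin²2θ/(4u^{3/2}),  u = L² − r² sin²θ = 0.245604 m².
Substituting r = 0.1241 m, L = 0.4992 m, θ = 151.1°: d²x/dθ² = +0.091737 m.
a = ω²·d²x/dθ² = (20.42)²·(+0.091737) = +38.253 m/s²;  |a| = 38.253 m/s².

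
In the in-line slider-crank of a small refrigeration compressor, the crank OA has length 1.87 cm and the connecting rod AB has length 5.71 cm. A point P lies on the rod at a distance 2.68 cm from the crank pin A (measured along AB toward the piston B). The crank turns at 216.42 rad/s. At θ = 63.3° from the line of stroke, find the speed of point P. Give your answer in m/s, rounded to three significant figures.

3.99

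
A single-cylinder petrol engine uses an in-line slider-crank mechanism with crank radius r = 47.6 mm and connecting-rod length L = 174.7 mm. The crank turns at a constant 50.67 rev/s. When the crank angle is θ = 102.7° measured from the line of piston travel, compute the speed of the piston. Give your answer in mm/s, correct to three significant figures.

13900

ω = 2π·50.7 = 318.4 rad/s
For an in-line slider-crank, x = r cosθ + √(L² − r² sin²θ), so v = −rω sinθ·[1 + r cosθ/√(L² − r² sin²θ)].
With r = 0.0476 m, L = 0.1747 m, θ = 102.7°: √(L² − r² sin²θ) = 0.16842 m.
v = −0.0476·318.4·0.97553·[1 + 0.0476·-0.21985/0.16842] = -13.865 m/s.
|v| = 13.865 m/s = 13865 mm/s.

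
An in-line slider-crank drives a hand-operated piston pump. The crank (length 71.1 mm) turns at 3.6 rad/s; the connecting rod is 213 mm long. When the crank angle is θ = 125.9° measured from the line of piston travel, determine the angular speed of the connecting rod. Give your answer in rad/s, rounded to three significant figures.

ω = 3.6 rad/s
The rod makes angle φ with the slider axis where L sinφ = r sinθ; differentiating, L cosφ·φ̇ = r ω cosθ.
L cosφ = √(L² − r² sin²θ) = 0.20507 m.
|ω_rod| = r ω |cosθ| / √(L² − r² sin²θ) = 0.0711·3.6·0.58637/0.20507 = 0.7319 rad/s.

0.732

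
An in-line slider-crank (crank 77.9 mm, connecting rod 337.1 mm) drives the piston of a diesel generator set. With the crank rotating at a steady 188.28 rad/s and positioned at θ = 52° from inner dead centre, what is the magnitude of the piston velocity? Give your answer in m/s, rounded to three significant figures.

13.2

ω = 188.3 rad/s
For an in-line slider-crank, x = r cosθ + √(L² − r² sin²θ), so v = −rω sinθ·[1 + r cosθ/√(L² − r² sin²θ)].
With r = 0.0779 m, L = 0.3371 m, θ = 52°: √(L² − r² sin²θ) = 0.33146 m.
v = −0.0779·188.3·0.78801·[1 + 0.0779·0.61566/0.33146] = -13.23 m/s.
|v| = 13.23 m/s.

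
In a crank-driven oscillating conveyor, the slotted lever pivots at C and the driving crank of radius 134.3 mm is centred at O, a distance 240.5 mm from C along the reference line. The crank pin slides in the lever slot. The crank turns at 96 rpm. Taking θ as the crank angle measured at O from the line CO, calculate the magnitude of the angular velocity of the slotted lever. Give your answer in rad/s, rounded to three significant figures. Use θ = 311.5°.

3.34

ω = 10.05 rad/s (from 96 rpm).
Crank pin A relative to C: A = (d + r cosθ, r sinθ); lever angle φ = atan2(r sinθ, d + r cosθ).
Differentiating tanφ: φ̇ = rω(d cosθ + r)/(d² + r² + 2dr cosθ).
d² + r² + 2dr cosθ = |CA|² = 0.118681 m²;  d cosθ + r = +0.29366 m.
|ω_lever| = |0.1343·10.05·+0.29366| / 0.118681 = 3.3407 rad/s.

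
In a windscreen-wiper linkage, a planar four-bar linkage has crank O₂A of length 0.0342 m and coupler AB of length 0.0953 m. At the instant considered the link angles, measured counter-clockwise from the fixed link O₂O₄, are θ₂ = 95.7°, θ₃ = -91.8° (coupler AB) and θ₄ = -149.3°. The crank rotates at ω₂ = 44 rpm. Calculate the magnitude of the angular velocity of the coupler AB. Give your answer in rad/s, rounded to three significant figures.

ω₂ = 4.608 rad/s (from 44 rpm).
Differentiating the loop-closure r₂e^{iθ₂}+r₃e^{iθ₃}=r₁+r₄e^{iθ₄} gives r₂ω₂e^{iθ₂}+r₃ω₃e^{iθ₃}=r₄ω₄e^{iθ₄}.
Eliminating the other unknown: ω₃ = r₂ω₂ sin(θ₄−θ₂) / [r₃ sin(θ₃−θ₄)].
Numerator sine = +0.90631; denominator sine = +0.84339.
Result = 0.0342·4.608·(+0.90631) / (0.0953·(+0.84339)) = +1.7769 rad/s; magnitude 1.7769 rad/s.

1.78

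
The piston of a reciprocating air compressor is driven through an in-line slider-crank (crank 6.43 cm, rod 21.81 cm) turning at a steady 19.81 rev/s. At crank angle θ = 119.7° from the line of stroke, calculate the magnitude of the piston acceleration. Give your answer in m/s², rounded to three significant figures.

643

ω = 2π·19.8 = 124.5 rad/s
x(θ) = r cosθ + √(L² − r² sin²θ); with ω constant, a = ω²·d²x/dθ².
d²x/dθ² = −r cosθ − r²(cos2θ)/√u − r⁴ sin²2θ/(4u^{3/2}),  u = L² − r² sin²θ = 0.0444481 m².
Substituting r = 0.0643 m, L = 0.2181 m, θ = 119.7°: d²x/dθ² = +0.041503 m.
a = ω²·d²x/dθ² = (124.5)²·(+0.041503) = +642.99 m/s²;  |a| = 642.99 m/s².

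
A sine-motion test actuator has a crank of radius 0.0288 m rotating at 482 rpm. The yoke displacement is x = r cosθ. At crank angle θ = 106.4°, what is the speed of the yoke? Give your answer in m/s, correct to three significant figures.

1.39

ω = 50.47 rad/s (from 482 rpm).
x = r cosθ ⇒ ẋ = −rω sinθ.
|v| = rω|sinθ| = 0.0288·50.47·|sin 106.4°| = 1.3945 m/s.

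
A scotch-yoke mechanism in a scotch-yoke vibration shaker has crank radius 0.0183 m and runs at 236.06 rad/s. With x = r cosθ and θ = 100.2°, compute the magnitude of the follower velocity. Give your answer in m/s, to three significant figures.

ω = 236.1 rad/s
x = r cosθ ⇒ ẋ = −rω sinθ.
|v| = rω|sinθ| = 0.0183·236.1·|sin 100.2°| = 4.2516 m/s.

4.25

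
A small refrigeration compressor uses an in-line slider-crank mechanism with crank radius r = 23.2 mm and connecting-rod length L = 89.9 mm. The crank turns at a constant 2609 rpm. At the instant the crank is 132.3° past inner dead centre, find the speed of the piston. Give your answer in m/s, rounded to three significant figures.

3.86

ω = 2π·2609/60 = 273.2 rad/s
For an in-line slider-crank, x = r cosθ + √(L² − r² sin²θ), so v = −rω sinθ·[1 + r cosθ/√(L² − r² sin²θ)].
With r = 0.0232 m, L = 0.0899 m, θ = 132.3°: √(L² − r² sin²θ) = 0.088247 m.
v = −0.0232·273.2·0.73963·[1 + 0.0232·-0.67301/0.088247] = -3.8587 m/s.
|v| = 3.8587 m/s.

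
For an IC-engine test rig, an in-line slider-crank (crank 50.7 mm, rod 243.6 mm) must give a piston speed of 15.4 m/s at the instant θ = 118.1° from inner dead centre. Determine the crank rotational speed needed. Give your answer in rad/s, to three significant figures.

For an in-line slider-crank, |v_piston| = rω|sinθ|·[1 + r cosθ/√(L² − r² sin²θ)].
With r = 0.0507 m, L = 0.2436 m, θ = 118.1°: the bracketed kinematic factor |dx/dθ| = 0.040264 m.
ω = v/|dx/dθ| = 15.4/0.040264 = 382.48 rad/s.

382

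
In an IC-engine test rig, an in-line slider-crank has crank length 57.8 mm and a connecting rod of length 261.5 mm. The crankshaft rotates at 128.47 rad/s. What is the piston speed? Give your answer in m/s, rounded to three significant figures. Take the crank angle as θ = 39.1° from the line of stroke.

ω = 128.5 rad/s
For an in-line slider-crank, x = r cosθ + √(L² − r² sin²θ), so v = −rω sinθ·[1 + r cosθ/√(L² − r² sin²θ)].
With r = 0.0578 m, L = 0.2615 m, θ = 39.1°: √(L² − r² sin²θ) = 0.25895 m.
v = −0.0578·128.5·0.63068·[1 + 0.0578·0.77605/0.25895] = -5.4943 m/s.
|v| = 5.4943 m/s.

5.49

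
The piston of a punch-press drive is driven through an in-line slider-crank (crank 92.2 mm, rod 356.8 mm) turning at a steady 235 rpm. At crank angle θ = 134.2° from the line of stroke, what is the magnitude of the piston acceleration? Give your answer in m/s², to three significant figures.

ω = 2π·235/60 = 24.61 rad/s
x(θ) = r cosθ + √(L² − r² sin²θ); with ω constant, a = ω²·d²x/dθ².
d²x/dθ² = −r cosθ − r²(cos2θ)/√u − r⁴ sin²2θ/(4u^{3/2}),  u = L² − r² sin²θ = 0.122937 m².
Substituting r = 0.0922 m, L = 0.3568 m, θ = 134.2°: d²x/dθ² = +0.064537 m.
a = ω²·d²x/dθ² = (24.61)²·(+0.064537) = +39.084 m/s²;  |a| = 39.084 m/s².

39.1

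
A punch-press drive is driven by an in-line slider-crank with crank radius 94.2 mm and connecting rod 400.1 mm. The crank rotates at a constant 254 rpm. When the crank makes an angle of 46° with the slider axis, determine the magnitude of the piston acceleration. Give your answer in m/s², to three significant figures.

ω = 2π·254/60 = 26.6 rad/s
x(θ) = r cosθ + √(L² − r² sin²θ); with ω constant, a = ω²·d²x/dθ².
d²x/dθ² = −r cosθ − r²(cos2θ)/√u − r⁴ sin²2θ/(4u^{3/2}),  u = L² − r² sin²θ = 0.155488 m².
Substituting r = 0.0942 m, L = 0.4001 m, θ = 46°: d²x/dθ² = -0.064972 m.
a = ω²·d²x/dθ² = (26.6)²·(-0.064972) = -45.968 m/s²;  |a| = 45.968 m/s².

46.0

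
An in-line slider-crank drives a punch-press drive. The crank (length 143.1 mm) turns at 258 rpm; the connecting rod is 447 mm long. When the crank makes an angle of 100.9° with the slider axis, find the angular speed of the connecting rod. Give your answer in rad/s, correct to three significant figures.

ω = 27.02 rad/s (converted from 258 rpm).
The rod makes angle φ with the slider axis where L sinφ = r sinθ; differentiating, L cosφ·φ̇ = r ω cosθ.
L cosφ = √(L² − r² sin²θ) = 0.42434 m.
|ω_rod| = r ω |cosθ| / √(L² − r² sin²θ) = 0.1431·27.02·0.18910/0.42434 = 1.7229 rad/s.

1.72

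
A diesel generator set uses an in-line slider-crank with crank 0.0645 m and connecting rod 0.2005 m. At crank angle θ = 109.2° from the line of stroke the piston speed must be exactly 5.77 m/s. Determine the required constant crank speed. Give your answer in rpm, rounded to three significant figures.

For an in-line slider-crank, |v_piston| = rω|sinθ|·[1 + r cosθ/√(L² − r² sin²θ)].
With r = 0.0645 m, L = 0.2005 m, θ = 109.2°: the bracketed kinematic factor |dx/dθ| = 0.054148 m.
ω = v/|dx/dθ| = 5.77/0.054148 = 106.56 rad/s.
N = 60ω/(2π) = 1017.6 rpm.

1020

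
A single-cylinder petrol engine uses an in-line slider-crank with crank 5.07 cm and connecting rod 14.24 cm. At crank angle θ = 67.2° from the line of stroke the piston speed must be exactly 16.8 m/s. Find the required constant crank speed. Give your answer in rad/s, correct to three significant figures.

314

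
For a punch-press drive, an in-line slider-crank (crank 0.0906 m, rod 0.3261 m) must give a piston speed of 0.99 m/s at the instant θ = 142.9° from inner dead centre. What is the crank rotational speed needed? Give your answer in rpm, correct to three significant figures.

223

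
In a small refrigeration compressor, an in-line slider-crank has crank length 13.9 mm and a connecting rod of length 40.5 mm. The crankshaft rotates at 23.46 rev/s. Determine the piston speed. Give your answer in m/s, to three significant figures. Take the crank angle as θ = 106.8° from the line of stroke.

ω = 2π·23.5 = 147.4 rad/s
For an in-line slider-crank, x = r cosθ + √(L² − r² sin²θ), so v = −rω sinθ·[1 + r cosθ/√(L² − r² sin²θ)].
With r = 0.0139 m, L = 0.0405 m, θ = 106.8°: √(L² − r² sin²θ) = 0.038252 m.
v = −0.0139·147.4·0.95732·[1 + 0.0139·-0.28903/0.038252] = -1.7554 m/s.
|v| = 1.7554 m/s.

1.76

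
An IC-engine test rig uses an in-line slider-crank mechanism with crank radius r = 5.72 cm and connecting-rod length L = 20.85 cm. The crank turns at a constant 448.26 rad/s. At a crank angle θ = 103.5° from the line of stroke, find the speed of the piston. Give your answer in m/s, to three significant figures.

23.3

ω = 448.3 rad/s
For an in-line slider-crank, x = r cosθ + √(L² − r² sin²θ), so v = −rω sinθ·[1 + r cosθ/√(L² − r² sin²θ)].
With r = 0.0572 m, L = 0.2085 m, θ = 103.5°: √(L² − r² sin²θ) = 0.20094 m.
v = −0.0572·448.3·0.97237·[1 + 0.0572·-0.23345/0.20094] = -23.275 m/s.
|v| = 23.275 m/s.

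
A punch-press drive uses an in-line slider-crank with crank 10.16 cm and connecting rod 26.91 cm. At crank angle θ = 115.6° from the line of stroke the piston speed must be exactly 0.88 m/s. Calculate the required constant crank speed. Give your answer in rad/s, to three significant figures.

11.6

For an in-line slider-crank, |v_piston| = rω|sinθ|·[1 + r cosθ/√(L² − r² sin²θ)].
With r = 0.1016 m, L = 0.2691 m, θ = 115.6°: the bracketed kinematic factor |dx/dθ| = 0.075729 m.
ω = v/|dx/dθ| = 0.88/0.075729 = 11.62 rad/s.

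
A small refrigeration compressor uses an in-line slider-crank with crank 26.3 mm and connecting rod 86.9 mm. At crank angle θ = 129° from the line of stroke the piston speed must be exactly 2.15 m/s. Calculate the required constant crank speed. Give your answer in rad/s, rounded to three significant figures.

131

For an in-line slider-crank, |v_piston| = rω|sinθ|·[1 + r cosθ/√(L² − r² sin²θ)].
With r = 0.0263 m, L = 0.0869 m, θ = 129°: the bracketed kinematic factor |dx/dθ| = 0.016434 m.
ω = v/|dx/dθ| = 2.15/0.016434 = 130.83 rad/s.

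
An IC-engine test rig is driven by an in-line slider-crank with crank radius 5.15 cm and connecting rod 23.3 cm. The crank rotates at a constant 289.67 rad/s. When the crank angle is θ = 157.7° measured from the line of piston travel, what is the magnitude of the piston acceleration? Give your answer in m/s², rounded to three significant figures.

3310

ω = 289.7 rad/s
x(θ) = r cosθ + √(L² − r² sin²θ); with ω constant, a = ω²·d²x/dθ².
d²x/dθ² = −r cosθ − r²(cos2θ)/√u − r⁴ sin²2θ/(4u^{3/2}),  u = L² − r² sin²θ = 0.0539071 m².
Substituting r = 0.0515 m, L = 0.233 m, θ = 157.7°: d²x/dθ² = +0.039445 m.
a = ω²·d²x/dθ² = (289.7)²·(+0.039445) = +3309.8 m/s²;  |a| = 3309.8 m/s².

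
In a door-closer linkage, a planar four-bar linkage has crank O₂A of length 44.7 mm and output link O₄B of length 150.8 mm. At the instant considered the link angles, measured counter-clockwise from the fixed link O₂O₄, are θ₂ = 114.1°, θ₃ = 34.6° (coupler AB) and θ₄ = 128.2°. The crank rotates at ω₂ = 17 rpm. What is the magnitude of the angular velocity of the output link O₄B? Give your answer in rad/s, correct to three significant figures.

0.520

ω₂ = 1.78 rad/s (from 17 rpm).
Differentiating the loop-closure r₂e^{iθ₂}+r₃e^{iθ₃}=r₁+r₄e^{iθ₄} gives r₂ω₂e^{iθ₂}+r₃ω₃e^{iθ₃}=r₄ω₄e^{iθ₄}.
Eliminating the other unknown: ω₄ = r₂ω₂ sin(θ₂−θ₃) / [r₄ sin(θ₄−θ₃)].
Numerator sine = +0.98325; denominator sine = +0.99803.
Result = 0.0447·1.78·(+0.98325) / (0.1508·(+0.99803)) = +0.51989 rad/s; magnitude 0.51989 rad/s.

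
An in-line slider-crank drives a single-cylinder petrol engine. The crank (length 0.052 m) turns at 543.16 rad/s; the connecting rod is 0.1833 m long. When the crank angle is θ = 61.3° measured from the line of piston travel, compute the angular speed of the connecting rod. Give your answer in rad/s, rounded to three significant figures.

76.4

ω = 543.2 rad/s
The rod makes angle φ with the slider axis where L sinφ = r sinθ; differentiating, L cosφ·φ̇ = r ω cosθ.
L cosφ = √(L² − r² sin²θ) = 0.17753 m.
|ω_rod| = r ω |cosθ| / √(L² − r² sin²θ) = 0.052·543.2·0.48022/0.17753 = 76.4 rad/s.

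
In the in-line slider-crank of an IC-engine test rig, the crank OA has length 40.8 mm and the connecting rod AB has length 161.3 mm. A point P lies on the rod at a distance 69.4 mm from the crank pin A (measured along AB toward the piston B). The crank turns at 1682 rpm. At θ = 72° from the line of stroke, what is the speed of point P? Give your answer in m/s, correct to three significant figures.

7.18

ω = 176.1 rad/s.  Crank-pin speed |V_A| = rω = 7.1865 m/s, perpendicular to OA.
Rod angle: sinφ = −(r/L) sinθ ⇒ φ = -13.920°; ω_rod = −rω cosθ/√(L²−r²sin²θ) = -14.184 rad/s.
V_P = V_A + ω_rod × AP, with AP = 0.0694 m along the rod.
Components: V_Px = −rω sinθ − a·ω_rod·sinφ = -7.0715 m/s;  V_Py = rω cosθ + a·ω_rod·cosφ = +1.2653 m/s.
|V_P| = √(V_Px² + V_Py²) = 7.1838 m/s.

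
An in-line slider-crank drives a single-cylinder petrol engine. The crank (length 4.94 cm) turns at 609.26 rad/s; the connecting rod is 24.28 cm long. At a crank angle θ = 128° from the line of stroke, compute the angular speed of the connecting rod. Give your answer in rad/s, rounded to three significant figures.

ω = 609.3 rad/s
The rod makes angle φ with the slider axis where L sinφ = r sinθ; differentiating, L cosφ·φ̇ = r ω cosθ.
L cosφ = √(L² − r² sin²θ) = 0.23966 m.
|ω_rod| = r ω |cosθ| / √(L² − r² sin²θ) = 0.0494·609.3·0.61566/0.23966 = 77.317 rad/s.

77.3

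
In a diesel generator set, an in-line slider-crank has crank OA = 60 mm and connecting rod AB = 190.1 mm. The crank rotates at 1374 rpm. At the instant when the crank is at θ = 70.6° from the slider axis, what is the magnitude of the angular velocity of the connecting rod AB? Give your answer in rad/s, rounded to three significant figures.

ω = 143.9 rad/s (converted from 1374 rpm).
The rod makes angle φ with the slider axis where L sinφ = r sinθ; differentiating, L cosφ·φ̇ = r ω cosθ.
L cosφ = √(L² − r² sin²θ) = 0.18148 m.
|ω_rod| = r ω |cosθ| / √(L² − r² sin²θ) = 0.06·143.9·0.33216/0.18148 = 15.801 rad/s.

15.8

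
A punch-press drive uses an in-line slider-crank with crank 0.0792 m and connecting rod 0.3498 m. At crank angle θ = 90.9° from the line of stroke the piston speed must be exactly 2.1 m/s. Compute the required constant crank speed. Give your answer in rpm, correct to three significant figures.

For an in-line slider-crank, |v_piston| = rω|sinθ|·[1 + r cosθ/√(L² − r² sin²θ)].
With r = 0.0792 m, L = 0.3498 m, θ = 90.9°: the bracketed kinematic factor |dx/dθ| = 0.078901 m.
ω = v/|dx/dθ| = 2.1/0.078901 = 26.616 rad/s.
N = 60ω/(2π) = 254.16 rpm.

254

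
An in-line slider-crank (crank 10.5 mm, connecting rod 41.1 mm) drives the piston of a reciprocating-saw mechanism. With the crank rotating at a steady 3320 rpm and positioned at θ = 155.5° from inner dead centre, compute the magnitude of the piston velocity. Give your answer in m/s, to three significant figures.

1.16

ω = 2π·3320/60 = 347.7 rad/s
For an in-line slider-crank, x = r cosθ + √(L² − r² sin²θ), so v = −rω sinθ·[1 + r cosθ/√(L² − r² sin²θ)].
With r = 0.0105 m, L = 0.0411 m, θ = 155.5°: √(L² − r² sin²θ) = 0.040869 m.
v = −0.0105·347.7·0.41469·[1 + 0.0105·-0.90996/0.040869] = -1.1599 m/s.
|v| = 1.1599 m/s.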